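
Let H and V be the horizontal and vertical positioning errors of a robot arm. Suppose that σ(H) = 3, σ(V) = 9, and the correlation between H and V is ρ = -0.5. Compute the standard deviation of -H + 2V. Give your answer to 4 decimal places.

Var(H) = (3)² = 9;  Var(V) = (9)² = 81
Cov(H,V) = ρ·σ(H)·σ(V) = -0.5·3·9 = -13.5
Var(-H + 2V) = (-1)²·Var(H) + (2)²·Var(V) + 2·(-1)·(2)·Cov(H,V)
= 1·9 + 4·81 + -4·-13.5 = 387
σ(-H + 2V) = √387 ≈ 19.6723

19.6723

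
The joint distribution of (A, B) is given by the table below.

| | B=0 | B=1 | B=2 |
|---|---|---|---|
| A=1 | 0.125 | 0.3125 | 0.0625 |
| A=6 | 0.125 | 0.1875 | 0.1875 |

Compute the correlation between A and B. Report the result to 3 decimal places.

E[A] = 3.5,  E[B] = 1
E[AB] = 3.8125
Cov(A,B) = E[AB] − E[A]E[B] = 3.8125 − (3.5)(1) = 0.3125
V(A) = 6.25,  V(B) = 0.5
ρ = 0.3125 / √(6.25·0.5) ≈ 0.177

0.177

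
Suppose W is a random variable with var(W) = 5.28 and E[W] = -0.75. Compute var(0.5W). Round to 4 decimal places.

var(0.5W) = (0.5)²·var(W) = 0.25·5.28 = 1.32

1.3200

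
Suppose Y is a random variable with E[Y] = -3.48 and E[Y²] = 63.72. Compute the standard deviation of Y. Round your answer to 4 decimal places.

7.1840

var(Y) = 63.72 − (-3.48)² = 51.6096
SD(Y) = √51.6096 ≈ 7.1840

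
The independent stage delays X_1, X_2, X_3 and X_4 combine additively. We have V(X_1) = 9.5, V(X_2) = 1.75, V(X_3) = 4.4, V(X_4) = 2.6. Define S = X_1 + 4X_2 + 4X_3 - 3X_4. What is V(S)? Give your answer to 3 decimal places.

131.300

By independence, V(S) = (1)²V(X_1) + (4)²V(X_2) + (4)²V(X_3) + (-3)²V(X_4)
= (1)²·9.5 + (4)²·1.75 + (4)²·4.4 + (-3)²·2.6 = 131.3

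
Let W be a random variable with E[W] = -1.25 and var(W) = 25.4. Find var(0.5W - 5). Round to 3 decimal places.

6.350

var(0.5W - 5) = (0.5)²·var(W) = 0.25·25.4 = 6.35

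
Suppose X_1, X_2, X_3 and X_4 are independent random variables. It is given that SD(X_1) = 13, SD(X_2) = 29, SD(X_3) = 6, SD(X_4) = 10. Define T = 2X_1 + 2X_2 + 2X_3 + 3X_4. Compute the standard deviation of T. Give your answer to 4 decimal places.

V(X_1) = 169, V(X_2) = 841, V(X_3) = 36, V(X_4) = 100
By independence, V(T) = (2)²V(X_1) + (2)²V(X_2) + (2)²V(X_3) + (3)²V(X_4)
= (2)²·169 + (2)²·841 + (2)²·36 + (3)²·100 = 5084
SD(T) = √5084 ≈ 71.3022

71.3022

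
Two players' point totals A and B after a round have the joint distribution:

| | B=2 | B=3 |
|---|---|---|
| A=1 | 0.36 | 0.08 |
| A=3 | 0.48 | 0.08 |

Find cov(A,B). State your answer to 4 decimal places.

-0.0192

E[A] = 2.12,  E[B] = 2.16
E[AB] = 4.56
cov(A,B) = E[AB] − E[A]E[B] = 4.56 − (2.12)(2.16) = -0.0192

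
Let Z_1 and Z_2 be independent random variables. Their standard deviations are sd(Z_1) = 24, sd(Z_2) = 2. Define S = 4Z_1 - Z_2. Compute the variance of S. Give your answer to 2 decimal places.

9220.00

V(Z_1) = 576, V(Z_2) = 4
By independence, V(S) = (4)²V(Z_1) + (-1)²V(Z_2)
= (4)²·576 + (-1)²·4 = 9220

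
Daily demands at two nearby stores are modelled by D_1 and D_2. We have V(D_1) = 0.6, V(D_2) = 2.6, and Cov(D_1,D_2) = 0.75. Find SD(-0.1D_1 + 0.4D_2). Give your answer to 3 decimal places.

V(-0.1D_1 + 0.4D_2) = (-0.1)²·V(D_1) + (0.4)²·V(D_2) + 2·(-0.1)·(0.4)·Cov(D_1,D_2)
= 0.01·0.6 + 0.16·2.6 + -0.08·0.75 = 0.362
SD(-0.1D_1 + 0.4D_2) = √0.362 ≈ 0.602

0.602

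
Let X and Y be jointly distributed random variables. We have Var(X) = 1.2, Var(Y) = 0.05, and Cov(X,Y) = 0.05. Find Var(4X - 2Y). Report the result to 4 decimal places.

Var(4X - 2Y) = (4)²·Var(X) + (-2)²·Var(Y) + 2·(4)·(-2)·Cov(X,Y)
= 16·1.2 + 4·0.05 + -16·0.05 = 18.6

18.6000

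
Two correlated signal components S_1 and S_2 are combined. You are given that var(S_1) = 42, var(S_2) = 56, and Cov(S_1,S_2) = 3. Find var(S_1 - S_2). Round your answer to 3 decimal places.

92.000

var(S_1 - S_2) = (1)²·var(S_1) + (-1)²·var(S_2) + 2·(1)·(-1)·Cov(S_1,S_2)
= 1·42 + 1·56 + -2·3 = 92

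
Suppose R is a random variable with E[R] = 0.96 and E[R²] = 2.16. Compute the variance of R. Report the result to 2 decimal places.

1.24

Var(R) = 2.16 − (0.96)² = 1.2384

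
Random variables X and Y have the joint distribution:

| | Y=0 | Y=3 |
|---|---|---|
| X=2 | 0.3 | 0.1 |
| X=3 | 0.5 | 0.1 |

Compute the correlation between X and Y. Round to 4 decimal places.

-0.1021

E[X] = 2.6,  E[Y] = 0.6
E[XY] = 1.5
Cov(X,Y) = E[XY] − E[X]E[Y] = 1.5 − (2.6)(0.6) = -0.06
V(X) = 0.24,  V(Y) = 1.44
ρ = -0.06 / √(0.24·1.44) ≈ -0.1021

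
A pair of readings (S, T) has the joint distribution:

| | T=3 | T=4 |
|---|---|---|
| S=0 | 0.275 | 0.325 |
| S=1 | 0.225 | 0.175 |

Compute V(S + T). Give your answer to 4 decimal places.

E[S] = 0.4,  E[T] = 3.5,  E[ST] = 1.375
V(S) = 0.4 − (0.4)² = 0.24;  V(T) = 12.5 − (3.5)² = 0.25
cov(S,T) = 1.375 − (0.4)(3.5) = -0.025
V(S + T) = (1)²·0.24 + (1)²·0.25 + 2·(1)·(1)·-0.025 = 0.44

0.4400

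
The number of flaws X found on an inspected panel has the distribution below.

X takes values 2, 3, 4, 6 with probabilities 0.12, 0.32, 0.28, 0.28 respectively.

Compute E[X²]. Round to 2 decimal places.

E[X²] = (2)²(0.12) + (3)²(0.32) + (4)²(0.28) + (6)²(0.28) = 17.92

17.92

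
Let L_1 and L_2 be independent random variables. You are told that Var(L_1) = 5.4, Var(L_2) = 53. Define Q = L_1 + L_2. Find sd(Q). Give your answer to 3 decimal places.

By independence, Var(Q) = (1)²Var(L_1) + (1)²Var(L_2)
= (1)²·5.4 + (1)²·53 = 58.4
sd(Q) = √58.4 ≈ 7.642

7.642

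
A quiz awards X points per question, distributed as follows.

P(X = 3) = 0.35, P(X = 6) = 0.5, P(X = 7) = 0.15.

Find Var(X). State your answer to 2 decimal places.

2.49

E[X] = (3)(0.35) + (6)(0.5) + (7)(0.15) = 5.1
E[X²] = (3)²(0.35) + (6)²(0.5) + (7)²(0.15) = 28.5
Var(X) = E[X²] − (E[X])² = 28.5 − (5.1)² = 2.49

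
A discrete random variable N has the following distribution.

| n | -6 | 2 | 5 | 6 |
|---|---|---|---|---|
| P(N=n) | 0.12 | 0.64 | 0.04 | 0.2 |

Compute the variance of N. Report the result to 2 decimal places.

E[N] = (-6)(0.12) + (2)(0.64) + (5)(0.04) + (6)(0.2) = 1.96
E[N²] = (-6)²(0.12) + (2)²(0.64) + (5)²(0.04) + (6)²(0.2) = 15.08
Var(N) = E[N²] − (E[N])² = 15.08 − (1.96)² = 11.2384

11.24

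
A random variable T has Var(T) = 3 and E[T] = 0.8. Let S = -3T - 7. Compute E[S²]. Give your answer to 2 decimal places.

E[-3T - 7] = -3·0.8 − 7 = -9.4
Var(-3T - 7) = (-3)²·3 = 27
E[S²] = Var(S) + (E[S])² = 27 + (-9.4)² = 115.36

115.36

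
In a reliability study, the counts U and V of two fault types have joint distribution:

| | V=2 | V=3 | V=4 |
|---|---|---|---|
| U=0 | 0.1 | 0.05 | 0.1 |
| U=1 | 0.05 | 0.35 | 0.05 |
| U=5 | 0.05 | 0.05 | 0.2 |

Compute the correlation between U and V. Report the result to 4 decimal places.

0.3093

E[U] = 1.95,  E[V] = 3.15
E[UV] = 6.6
Cov(U,V) = E[UV] − E[U]E[V] = 6.6 − (1.95)(3.15) = 0.4575
var(U) = 4.1475,  var(V) = 0.5275
ρ = 0.4575 / √(4.1475·0.5275) ≈ 0.3093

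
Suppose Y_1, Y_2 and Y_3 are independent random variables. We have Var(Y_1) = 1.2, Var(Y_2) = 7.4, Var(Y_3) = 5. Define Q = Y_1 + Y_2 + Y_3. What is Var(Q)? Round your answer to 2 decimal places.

By independence, Var(Q) = (1)²Var(Y_1) + (1)²Var(Y_2) + (1)²Var(Y_3)
= (1)²·1.2 + (1)²·7.4 + (1)²·5 = 13.6

13.60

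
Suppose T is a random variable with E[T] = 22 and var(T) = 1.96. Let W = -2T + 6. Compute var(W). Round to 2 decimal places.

var(-2T + 6) = (-2)²·var(T) = 4·1.96 = 7.84

7.84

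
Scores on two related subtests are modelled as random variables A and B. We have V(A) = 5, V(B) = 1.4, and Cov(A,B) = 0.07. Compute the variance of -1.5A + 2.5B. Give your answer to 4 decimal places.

19.4750

V(-1.5A + 2.5B) = (-1.5)²·V(A) + (2.5)²·V(B) + 2·(-1.5)·(2.5)·Cov(A,B)
= 2.25·5 + 6.25·1.4 + -7.5·0.07 = 19.475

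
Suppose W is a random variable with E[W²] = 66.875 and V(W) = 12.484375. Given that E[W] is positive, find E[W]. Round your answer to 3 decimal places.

7.375

(E[W])² = E[W²] − V(W) = 66.875 − 12.484375 = 54.390625
E[W] = √54.390625 = 7.375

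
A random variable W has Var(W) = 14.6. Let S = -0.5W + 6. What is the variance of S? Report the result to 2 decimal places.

Var(-0.5W + 6) = (-0.5)²·Var(W) = 0.25·14.6 = 3.65

3.65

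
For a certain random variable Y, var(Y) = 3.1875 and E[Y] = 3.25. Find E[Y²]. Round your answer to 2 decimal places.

E[Y²] = var(Y) + (E[Y])² = 3.1875 + (3.25)² = 13.75

13.75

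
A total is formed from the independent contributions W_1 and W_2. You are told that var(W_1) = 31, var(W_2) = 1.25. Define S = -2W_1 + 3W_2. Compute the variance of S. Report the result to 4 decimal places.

By independence, var(S) = (-2)²var(W_1) + (3)²var(W_2)
= (-2)²·31 + (3)²·1.25 = 135.25

135.2500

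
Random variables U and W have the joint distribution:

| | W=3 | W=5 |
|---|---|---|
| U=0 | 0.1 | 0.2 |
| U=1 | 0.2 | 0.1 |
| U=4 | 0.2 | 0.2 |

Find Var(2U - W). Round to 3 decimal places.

E[U] = 1.9,  E[W] = 4,  E[UW] = 7.5
Var(U) = 6.7 − (1.9)² = 3.09;  Var(W) = 17 − (4)² = 1
cov(U,W) = 7.5 − (1.9)(4) = -0.1
Var(2U - W) = (2)²·3.09 + (-1)²·1 + 2·(2)·(-1)·-0.1 = 13.76

13.760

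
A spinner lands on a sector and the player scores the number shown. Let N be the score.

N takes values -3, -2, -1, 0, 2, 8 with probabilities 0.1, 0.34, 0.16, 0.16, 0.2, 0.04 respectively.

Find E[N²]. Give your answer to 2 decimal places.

E[N²] = (-3)²(0.1) + (-2)²(0.34) + (-1)²(0.16) + (0)²(0.16) + (2)²(0.2) + (8)²(0.04) = 5.78

5.78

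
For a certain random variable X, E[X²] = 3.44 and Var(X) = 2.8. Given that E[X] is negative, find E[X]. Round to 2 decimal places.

-0.80

(E[X])² = E[X²] − Var(X) = 3.44 − 2.8 = 0.64
E[X] = −√0.64 = -0.8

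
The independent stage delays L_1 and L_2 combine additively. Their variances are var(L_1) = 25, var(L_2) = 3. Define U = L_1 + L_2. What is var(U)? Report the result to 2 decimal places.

28.00

By independence, var(U) = (1)²var(L_1) + (1)²var(L_2)
= (1)²·25 + (1)²·3 = 28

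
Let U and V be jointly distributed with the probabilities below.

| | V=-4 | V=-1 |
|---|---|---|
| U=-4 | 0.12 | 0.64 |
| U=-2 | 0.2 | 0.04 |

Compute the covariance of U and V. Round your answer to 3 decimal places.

-0.739

E[U] = -3.52,  E[V] = -1.96
E[UV] = 6.16
Cov(U,V) = E[UV] − E[U]E[V] = 6.16 − (-3.52)(-1.96) = -0.7392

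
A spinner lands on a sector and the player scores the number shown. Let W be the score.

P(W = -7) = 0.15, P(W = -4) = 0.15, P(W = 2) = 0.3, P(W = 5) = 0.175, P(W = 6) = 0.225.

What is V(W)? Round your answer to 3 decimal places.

22.044

E[W] = (-7)(0.15) + (-4)(0.15) + (2)(0.3) + (5)(0.175) + (6)(0.225) = 1.175
E[W²] = (-7)²(0.15) + (-4)²(0.15) + (2)²(0.3) + (5)²(0.175) + (6)²(0.225) = 23.425
V(W) = E[W²] − (E[W])² = 23.425 − (1.175)² = 22.044375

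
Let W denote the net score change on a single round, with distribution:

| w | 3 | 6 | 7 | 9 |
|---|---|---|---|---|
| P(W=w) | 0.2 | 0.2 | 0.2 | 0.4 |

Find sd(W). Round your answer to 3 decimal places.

2.227

E[W] = (3)(0.2) + (6)(0.2) + (7)(0.2) + (9)(0.4) = 6.8
E[W²] = (3)²(0.2) + (6)²(0.2) + (7)²(0.2) + (9)²(0.4) = 51.2
var(W) = E[W²] − (E[W])² = 51.2 − (6.8)² = 4.96
sd(W) = √4.96 ≈ 2.227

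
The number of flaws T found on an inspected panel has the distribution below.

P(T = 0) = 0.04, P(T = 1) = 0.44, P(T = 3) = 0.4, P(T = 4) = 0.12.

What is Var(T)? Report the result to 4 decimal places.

E[T] = (0)(0.04) + (1)(0.44) + (3)(0.4) + (4)(0.12) = 2.12
E[T²] = (0)²(0.04) + (1)²(0.44) + (3)²(0.4) + (4)²(0.12) = 5.96
Var(T) = E[T²] − (E[T])² = 5.96 − (2.12)² = 1.4656

1.4656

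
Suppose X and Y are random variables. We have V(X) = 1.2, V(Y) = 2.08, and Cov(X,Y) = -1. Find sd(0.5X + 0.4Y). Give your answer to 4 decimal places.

0.4825

V(0.5X + 0.4Y) = (0.5)²·V(X) + (0.4)²·V(Y) + 2·(0.5)·(0.4)·Cov(X,Y)
= 0.25·1.2 + 0.16·2.08 + 0.4·-1 = 0.2328
sd(0.5X + 0.4Y) = √0.2328 ≈ 0.4825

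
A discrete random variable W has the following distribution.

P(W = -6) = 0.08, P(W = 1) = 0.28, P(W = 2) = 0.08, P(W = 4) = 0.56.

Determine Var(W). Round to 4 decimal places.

E[W] = (-6)(0.08) + (1)(0.28) + (2)(0.08) + (4)(0.56) = 2.2
E[W²] = (-6)²(0.08) + (1)²(0.28) + (2)²(0.08) + (4)²(0.56) = 12.44
Var(W) = E[W²] − (E[W])² = 12.44 − (2.2)² = 7.6

7.6000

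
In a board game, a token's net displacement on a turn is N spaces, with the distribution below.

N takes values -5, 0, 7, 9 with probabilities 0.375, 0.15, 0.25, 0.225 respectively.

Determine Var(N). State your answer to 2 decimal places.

E[N] = (-5)(0.375) + (0)(0.15) + (7)(0.25) + (9)(0.225) = 1.9
E[N²] = (-5)²(0.375) + (0)²(0.15) + (7)²(0.25) + (9)²(0.225) = 39.85
Var(N) = E[N²] − (E[N])² = 39.85 − (1.9)² = 36.24

36.24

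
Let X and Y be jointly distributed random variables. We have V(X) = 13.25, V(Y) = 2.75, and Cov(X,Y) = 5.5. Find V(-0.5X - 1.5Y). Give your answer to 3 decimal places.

V(-0.5X - 1.5Y) = (-0.5)²·V(X) + (-1.5)²·V(Y) + 2·(-0.5)·(-1.5)·Cov(X,Y)
= 0.25·13.25 + 2.25·2.75 + 1.5·5.5 = 17.75

17.750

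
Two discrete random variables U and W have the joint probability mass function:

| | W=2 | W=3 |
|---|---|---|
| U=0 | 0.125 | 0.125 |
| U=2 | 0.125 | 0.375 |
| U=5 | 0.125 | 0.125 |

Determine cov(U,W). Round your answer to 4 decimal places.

-0.0313

E[U] = 2.25,  E[W] = 2.625
E[UW] = 5.875
cov(U,W) = E[UW] − E[U]E[W] = 5.875 − (2.25)(2.625) = -0.03125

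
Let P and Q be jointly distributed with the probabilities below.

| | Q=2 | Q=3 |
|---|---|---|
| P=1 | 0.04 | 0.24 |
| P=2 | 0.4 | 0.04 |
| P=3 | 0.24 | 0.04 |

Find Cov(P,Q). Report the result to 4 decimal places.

-0.2000

E[P] = 2,  E[Q] = 2.32
E[PQ] = 4.44
Cov(P,Q) = E[PQ] − E[P]E[Q] = 4.44 − (2)(2.32) = -0.2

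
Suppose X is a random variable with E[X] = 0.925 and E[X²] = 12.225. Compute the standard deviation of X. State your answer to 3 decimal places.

3.372

var(X) = 12.225 − (0.925)² = 11.369375
σ(X) = √11.369375 ≈ 3.372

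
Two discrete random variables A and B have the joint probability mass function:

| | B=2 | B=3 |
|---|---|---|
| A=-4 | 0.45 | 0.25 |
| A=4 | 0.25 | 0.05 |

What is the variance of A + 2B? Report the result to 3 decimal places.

E[A] = -1.6,  E[B] = 2.3,  E[AB] = -4
Var(A) = 16 − (-1.6)² = 13.44;  Var(B) = 5.5 − (2.3)² = 0.21
cov(A,B) = -4 − (-1.6)(2.3) = -0.32
Var(A + 2B) = (1)²·13.44 + (2)²·0.21 + 2·(1)·(2)·-0.32 = 13

13.000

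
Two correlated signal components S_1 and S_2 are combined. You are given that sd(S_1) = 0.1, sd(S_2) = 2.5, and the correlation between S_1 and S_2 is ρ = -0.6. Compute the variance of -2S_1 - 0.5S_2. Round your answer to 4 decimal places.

1.3025

Var(S_1) = (0.1)² = 0.01;  Var(S_2) = (2.5)² = 6.25
cov(S_1,S_2) = ρ·sd(S_1)·sd(S_2) = -0.6·0.1·2.5 = -0.15
Var(-2S_1 - 0.5S_2) = (-2)²·Var(S_1) + (-0.5)²·Var(S_2) + 2·(-2)·(-0.5)·cov(S_1,S_2)
= 4·0.01 + 0.25·6.25 + 2·-0.15 = 1.3025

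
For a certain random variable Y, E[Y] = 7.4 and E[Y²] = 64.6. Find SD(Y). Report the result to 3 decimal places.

3.137

var(Y) = 64.6 − (7.4)² = 9.84
SD(Y) = √9.84 ≈ 3.137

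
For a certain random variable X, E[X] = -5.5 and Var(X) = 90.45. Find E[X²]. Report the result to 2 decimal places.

120.70

E[X²] = Var(X) + (E[X])² = 90.45 + (-5.5)² = 120.7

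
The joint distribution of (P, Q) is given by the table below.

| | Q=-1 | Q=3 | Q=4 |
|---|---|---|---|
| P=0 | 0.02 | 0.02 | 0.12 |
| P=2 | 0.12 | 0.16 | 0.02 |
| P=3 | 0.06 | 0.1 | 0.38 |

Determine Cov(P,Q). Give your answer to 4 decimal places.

0.1216

E[P] = 2.22,  E[Q] = 2.72
E[PQ] = 6.16
Cov(P,Q) = E[PQ] − E[P]E[Q] = 6.16 − (2.22)(2.72) = 0.1216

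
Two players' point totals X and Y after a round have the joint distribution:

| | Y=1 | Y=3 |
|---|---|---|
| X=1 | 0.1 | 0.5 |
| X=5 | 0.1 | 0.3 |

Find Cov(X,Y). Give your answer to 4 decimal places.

-0.1600

E[X] = 2.6,  E[Y] = 2.6
E[XY] = 6.6
Cov(X,Y) = E[XY] − E[X]E[Y] = 6.6 − (2.6)(2.6) = -0.16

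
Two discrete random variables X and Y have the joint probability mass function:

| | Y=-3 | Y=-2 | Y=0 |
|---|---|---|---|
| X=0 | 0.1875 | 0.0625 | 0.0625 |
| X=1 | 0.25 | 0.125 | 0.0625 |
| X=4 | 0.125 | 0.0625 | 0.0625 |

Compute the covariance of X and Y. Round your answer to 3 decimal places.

E[X] = 1.4375,  E[Y] = -2.1875
E[XY] = -3
Cov(X,Y) = E[XY] − E[X]E[Y] = -3 − (1.4375)(-2.1875) = 0.14453125

0.145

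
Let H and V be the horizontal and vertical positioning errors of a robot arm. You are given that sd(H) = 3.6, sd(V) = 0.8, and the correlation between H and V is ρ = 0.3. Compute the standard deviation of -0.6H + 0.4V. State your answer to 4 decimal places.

2.0865

var(H) = (3.6)² = 12.96;  var(V) = (0.8)² = 0.64
Cov(H,V) = ρ·sd(H)·sd(V) = 0.3·3.6·0.8 = 0.864
var(-0.6H + 0.4V) = (-0.6)²·var(H) + (0.4)²·var(V) + 2·(-0.6)·(0.4)·Cov(H,V)
= 0.36·12.96 + 0.16·0.64 + -0.48·0.864 = 4.35328
sd(-0.6H + 0.4V) = √4.35328 ≈ 2.0865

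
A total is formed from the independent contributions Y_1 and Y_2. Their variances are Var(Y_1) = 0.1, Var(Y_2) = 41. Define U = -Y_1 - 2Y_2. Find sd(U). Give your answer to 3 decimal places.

By independence, Var(U) = (-1)²Var(Y_1) + (-2)²Var(Y_2)
= (-1)²·0.1 + (-2)²·41 = 164.1
sd(U) = √164.1 ≈ 12.810

12.810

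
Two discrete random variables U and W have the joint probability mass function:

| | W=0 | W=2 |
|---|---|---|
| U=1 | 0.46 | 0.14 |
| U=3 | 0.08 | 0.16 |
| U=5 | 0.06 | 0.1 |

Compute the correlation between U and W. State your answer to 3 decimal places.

0.369

E[U] = 2.12,  E[W] = 0.8
E[UW] = 2.24
Cov(U,W) = E[UW] − E[U]E[W] = 2.24 − (2.12)(0.8) = 0.544
Var(U) = 2.2656,  Var(W) = 0.96
ρ = 0.544 / √(2.2656·0.96) ≈ 0.369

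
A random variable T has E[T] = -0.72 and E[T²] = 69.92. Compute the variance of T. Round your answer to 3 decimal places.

69.402

Var(T) = 69.92 − (-0.72)² = 69.4016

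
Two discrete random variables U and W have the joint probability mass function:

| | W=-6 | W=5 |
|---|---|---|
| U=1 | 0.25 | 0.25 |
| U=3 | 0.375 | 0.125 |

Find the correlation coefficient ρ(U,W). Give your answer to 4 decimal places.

-0.2582

E[U] = 2,  E[W] = -1.875
E[UW] = -5.125
Cov(U,W) = E[UW] − E[U]E[W] = -5.125 − (2)(-1.875) = -1.375
Var(U) = 1,  Var(W) = 28.359375
ρ = -1.375 / √(1·28.359375) ≈ -0.2582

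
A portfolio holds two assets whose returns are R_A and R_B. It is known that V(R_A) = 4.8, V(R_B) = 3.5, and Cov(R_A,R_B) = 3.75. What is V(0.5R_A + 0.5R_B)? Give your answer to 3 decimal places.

V(0.5R_A + 0.5R_B) = (0.5)²·V(R_A) + (0.5)²·V(R_B) + 2·(0.5)·(0.5)·Cov(R_A,R_B)
= 0.25·4.8 + 0.25·3.5 + 0.5·3.75 = 3.95

3.950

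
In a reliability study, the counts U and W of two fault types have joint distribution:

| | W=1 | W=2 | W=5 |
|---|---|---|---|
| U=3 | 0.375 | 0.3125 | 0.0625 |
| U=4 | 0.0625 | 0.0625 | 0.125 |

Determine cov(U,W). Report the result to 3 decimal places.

E[U] = 3.25,  E[W] = 2.125
E[UW] = 7.1875
cov(U,W) = E[UW] − E[U]E[W] = 7.1875 − (3.25)(2.125) = 0.28125

0.281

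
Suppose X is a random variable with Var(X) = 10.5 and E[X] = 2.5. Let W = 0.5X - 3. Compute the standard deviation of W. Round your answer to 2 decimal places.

Var(0.5X - 3) = (0.5)²·10.5 = 2.625
σ(W) = √2.625 ≈ 1.62

1.62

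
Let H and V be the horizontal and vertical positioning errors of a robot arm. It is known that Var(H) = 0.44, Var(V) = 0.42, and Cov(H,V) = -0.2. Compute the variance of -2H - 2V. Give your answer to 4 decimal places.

1.8400

Var(-2H - 2V) = (-2)²·Var(H) + (-2)²·Var(V) + 2·(-2)·(-2)·Cov(H,V)
= 4·0.44 + 4·0.42 + 8·-0.2 = 1.84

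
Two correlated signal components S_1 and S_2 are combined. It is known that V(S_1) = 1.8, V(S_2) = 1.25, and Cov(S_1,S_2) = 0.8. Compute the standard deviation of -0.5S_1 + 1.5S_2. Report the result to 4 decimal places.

V(-0.5S_1 + 1.5S_2) = (-0.5)²·V(S_1) + (1.5)²·V(S_2) + 2·(-0.5)·(1.5)·Cov(S_1,S_2)
= 0.25·1.8 + 2.25·1.25 + -1.5·0.8 = 2.0625
SD(-0.5S_1 + 1.5S_2) = √2.0625 ≈ 1.4361

1.4361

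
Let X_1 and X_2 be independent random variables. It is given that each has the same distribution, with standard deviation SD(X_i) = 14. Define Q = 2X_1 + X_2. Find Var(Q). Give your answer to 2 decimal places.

Var(X_i) = (14)² = 196
By independence, Var(Q) = (2)²Var(X_1) + (1)²Var(X_2)
= (2)²·196 + (1)²·196 = 980

980.00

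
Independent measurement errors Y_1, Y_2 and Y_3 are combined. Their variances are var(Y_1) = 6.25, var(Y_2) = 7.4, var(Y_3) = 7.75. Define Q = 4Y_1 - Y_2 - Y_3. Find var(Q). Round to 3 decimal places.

115.150

By independence, var(Q) = (4)²var(Y_1) + (-1)²var(Y_2) + (-1)²var(Y_3)
= (4)²·6.25 + (-1)²·7.4 + (-1)²·7.75 = 115.15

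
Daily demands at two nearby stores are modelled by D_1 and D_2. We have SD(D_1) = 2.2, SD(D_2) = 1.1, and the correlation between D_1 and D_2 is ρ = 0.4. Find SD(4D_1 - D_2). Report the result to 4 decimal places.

Var(D_1) = (2.2)² = 4.84;  Var(D_2) = (1.1)² = 1.21
Cov(D_1,D_2) = ρ·SD(D_1)·SD(D_2) = 0.4·2.2·1.1 = 0.968
Var(4D_1 - D_2) = (4)²·Var(D_1) + (-1)²·Var(D_2) + 2·(4)·(-1)·Cov(D_1,D_2)
= 16·4.84 + 1·1.21 + -8·0.968 = 70.906
SD(4D_1 - D_2) = √70.906 ≈ 8.4206

8.4206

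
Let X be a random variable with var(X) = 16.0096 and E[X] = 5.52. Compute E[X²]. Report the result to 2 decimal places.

E[X²] = var(X) + (E[X])² = 16.0096 + (5.52)² = 46.48

46.48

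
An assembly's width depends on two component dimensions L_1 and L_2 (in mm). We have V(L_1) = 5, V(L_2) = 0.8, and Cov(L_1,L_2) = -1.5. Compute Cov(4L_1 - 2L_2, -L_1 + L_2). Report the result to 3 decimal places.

Cov(4L_1 - 2L_2, -L_1 + L_2) = (4)(-1)V(L_1) + (-2)(1)V(L_2) + [(4)(1) + (-2)(-1)]Cov(L_1,L_2)
= -4·5 + -2·0.8 + 6·-1.5 = -30.6

-30.600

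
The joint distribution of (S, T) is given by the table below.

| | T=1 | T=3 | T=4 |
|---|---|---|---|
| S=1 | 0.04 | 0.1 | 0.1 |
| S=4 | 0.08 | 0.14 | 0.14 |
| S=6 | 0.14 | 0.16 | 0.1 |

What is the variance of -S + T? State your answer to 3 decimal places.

5.912

E[S] = 4.08,  E[T] = 2.82,  E[ST] = 11.1
Var(S) = 20.4 − (4.08)² = 3.7536;  Var(T) = 9.3 − (2.82)² = 1.3476
Cov(S,T) = 11.1 − (4.08)(2.82) = -0.4056
Var(-S + T) = (-1)²·3.7536 + (1)²·1.3476 + 2·(-1)·(1)·-0.4056 = 5.9124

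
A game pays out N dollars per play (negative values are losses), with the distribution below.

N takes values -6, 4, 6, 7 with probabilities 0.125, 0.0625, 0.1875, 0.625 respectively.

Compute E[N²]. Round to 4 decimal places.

E[N²] = (-6)²(0.125) + (4)²(0.0625) + (6)²(0.1875) + (7)²(0.625) = 42.875

42.8750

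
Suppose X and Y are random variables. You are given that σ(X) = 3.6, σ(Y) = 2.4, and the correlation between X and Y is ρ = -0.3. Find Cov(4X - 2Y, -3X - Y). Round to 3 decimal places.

-149.184

Var(X) = (3.6)² = 12.96;  Var(Y) = (2.4)² = 5.76
Cov(X,Y) = ρ·σ(X)·σ(Y) = -0.3·3.6·2.4 = -2.592
Cov(4X - 2Y, -3X - Y) = (4)(-3)Var(X) + (-2)(-1)Var(Y) + [(4)(-1) + (-2)(-3)]Cov(X,Y)
= -12·12.96 + 2·5.76 + 2·-2.592 = -149.184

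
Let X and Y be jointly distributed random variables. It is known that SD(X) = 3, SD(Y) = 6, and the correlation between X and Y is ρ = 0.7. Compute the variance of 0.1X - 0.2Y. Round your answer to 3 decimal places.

1.026

Var(X) = (3)² = 9;  Var(Y) = (6)² = 36
Cov(X,Y) = ρ·SD(X)·SD(Y) = 0.7·3·6 = 12.6
Var(0.1X - 0.2Y) = (0.1)²·Var(X) + (-0.2)²·Var(Y) + 2·(0.1)·(-0.2)·Cov(X,Y)
= 0.01·9 + 0.04·36 + -0.04·12.6 = 1.026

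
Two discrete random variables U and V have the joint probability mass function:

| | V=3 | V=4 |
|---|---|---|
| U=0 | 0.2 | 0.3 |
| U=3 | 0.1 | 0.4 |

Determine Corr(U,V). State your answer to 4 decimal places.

E[U] = 1.5,  E[V] = 3.7
E[UV] = 5.7
cov(U,V) = E[UV] − E[U]E[V] = 5.7 − (1.5)(3.7) = 0.15
Var(U) = 2.25,  Var(V) = 0.21
ρ = 0.15 / √(2.25·0.21) ≈ 0.2182

0.2182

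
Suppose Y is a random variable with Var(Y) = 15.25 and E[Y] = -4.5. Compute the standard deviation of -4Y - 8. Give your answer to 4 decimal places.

Var(-4Y - 8) = (-4)²·15.25 = 244
SD(-4Y - 8) = √244 ≈ 15.6205

15.6205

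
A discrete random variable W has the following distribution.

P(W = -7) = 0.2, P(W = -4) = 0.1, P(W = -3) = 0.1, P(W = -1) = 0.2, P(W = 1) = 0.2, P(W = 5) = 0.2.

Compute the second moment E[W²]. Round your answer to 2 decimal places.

E[W²] = (-7)²(0.2) + (-4)²(0.1) + (-3)²(0.1) + (-1)²(0.2) + (1)²(0.2) + (5)²(0.2) = 17.7

17.70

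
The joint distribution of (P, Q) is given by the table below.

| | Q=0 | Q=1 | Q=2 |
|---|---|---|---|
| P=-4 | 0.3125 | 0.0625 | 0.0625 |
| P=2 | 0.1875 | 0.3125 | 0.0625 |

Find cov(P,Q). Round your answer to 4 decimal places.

E[P] = -0.625,  E[Q] = 0.625
E[PQ] = 0.125
cov(P,Q) = E[PQ] − E[P]E[Q] = 0.125 − (-0.625)(0.625) = 0.515625

0.5156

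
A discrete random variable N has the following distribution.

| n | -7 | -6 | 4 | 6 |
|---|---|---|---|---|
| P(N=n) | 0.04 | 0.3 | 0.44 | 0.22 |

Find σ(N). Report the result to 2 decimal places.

5.17

E[N] = (-7)(0.04) + (-6)(0.3) + (4)(0.44) + (6)(0.22) = 1
E[N²] = (-7)²(0.04) + (-6)²(0.3) + (4)²(0.44) + (6)²(0.22) = 27.72
Var(N) = E[N²] − (E[N])² = 27.72 − (1)² = 26.72
σ(N) = √26.72 ≈ 5.17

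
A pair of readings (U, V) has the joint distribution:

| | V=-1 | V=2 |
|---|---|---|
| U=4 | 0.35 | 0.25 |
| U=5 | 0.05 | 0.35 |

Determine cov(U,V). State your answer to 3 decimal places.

0.330

E[U] = 4.4,  E[V] = 0.8
E[UV] = 3.85
cov(U,V) = E[UV] − E[U]E[V] = 3.85 − (4.4)(0.8) = 0.33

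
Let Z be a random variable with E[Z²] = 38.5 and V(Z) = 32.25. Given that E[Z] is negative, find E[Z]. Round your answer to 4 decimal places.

-2.5000

(E[Z])² = E[Z²] − V(Z) = 38.5 − 32.25 = 6.25
E[Z] = −√6.25 = -2.5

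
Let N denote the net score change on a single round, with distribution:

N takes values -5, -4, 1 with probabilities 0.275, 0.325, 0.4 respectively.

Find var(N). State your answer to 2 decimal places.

7.30

E[N] = (-5)(0.275) + (-4)(0.325) + (1)(0.4) = -2.275
E[N²] = (-5)²(0.275) + (-4)²(0.325) + (1)²(0.4) = 12.475
var(N) = E[N²] − (E[N])² = 12.475 − (-2.275)² = 7.299375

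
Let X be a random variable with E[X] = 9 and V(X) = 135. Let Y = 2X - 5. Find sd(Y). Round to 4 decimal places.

V(2X - 5) = (2)²·135 = 540
sd(Y) = √540 ≈ 23.2379

23.2379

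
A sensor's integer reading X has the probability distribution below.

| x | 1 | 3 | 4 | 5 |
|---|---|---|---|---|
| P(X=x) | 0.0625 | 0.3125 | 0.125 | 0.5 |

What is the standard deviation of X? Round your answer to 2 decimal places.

1.17

E[X] = (1)(0.0625) + (3)(0.3125) + (4)(0.125) + (5)(0.5) = 4
E[X²] = (1)²(0.0625) + (3)²(0.3125) + (4)²(0.125) + (5)²(0.5) = 17.375
Var(X) = E[X²] − (E[X])² = 17.375 − (4)² = 1.375
σ(X) = √1.375 ≈ 1.17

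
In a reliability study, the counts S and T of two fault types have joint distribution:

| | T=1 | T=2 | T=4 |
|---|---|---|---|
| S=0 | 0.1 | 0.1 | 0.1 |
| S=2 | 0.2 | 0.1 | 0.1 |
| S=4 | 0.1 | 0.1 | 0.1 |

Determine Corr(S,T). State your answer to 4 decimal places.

E[S] = 2,  E[T] = 2.2
E[ST] = 4.4
cov(S,T) = E[ST] − E[S]E[T] = 4.4 − (2)(2.2) = 0
Var(S) = 2.4,  Var(T) = 1.56
ρ = 0 / √(2.4·1.56) ≈ 0.0000

0.0000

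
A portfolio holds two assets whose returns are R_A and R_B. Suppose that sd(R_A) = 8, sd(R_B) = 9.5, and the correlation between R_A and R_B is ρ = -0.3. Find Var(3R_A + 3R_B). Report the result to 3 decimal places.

Var(R_A) = (8)² = 64;  Var(R_B) = (9.5)² = 90.25
Cov(R_A,R_B) = ρ·sd(R_A)·sd(R_B) = -0.3·8·9.5 = -22.8
Var(3R_A + 3R_B) = (3)²·Var(R_A) + (3)²·Var(R_B) + 2·(3)·(3)·Cov(R_A,R_B)
= 9·64 + 9·90.25 + 18·-22.8 = 977.85

977.850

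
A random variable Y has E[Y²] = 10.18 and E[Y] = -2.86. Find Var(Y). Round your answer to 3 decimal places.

2.000

Var(Y) = 10.18 − (-2.86)² = 2.0004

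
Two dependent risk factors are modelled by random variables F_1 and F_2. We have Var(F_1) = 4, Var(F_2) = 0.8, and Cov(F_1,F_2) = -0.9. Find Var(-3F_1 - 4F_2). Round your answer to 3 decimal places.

Var(-3F_1 - 4F_2) = (-3)²·Var(F_1) + (-4)²·Var(F_2) + 2·(-3)·(-4)·Cov(F_1,F_2)
= 9·4 + 16·0.8 + 24·-0.9 = 27.2

27.200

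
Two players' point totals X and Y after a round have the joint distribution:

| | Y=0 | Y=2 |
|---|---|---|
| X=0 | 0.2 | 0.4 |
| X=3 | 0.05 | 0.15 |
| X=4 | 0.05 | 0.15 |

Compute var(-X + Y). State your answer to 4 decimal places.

E[X] = 1.4,  E[Y] = 1.4,  E[XY] = 2.1
var(X) = 5 − (1.4)² = 3.04;  var(Y) = 2.8 − (1.4)² = 0.84
Cov(X,Y) = 2.1 − (1.4)(1.4) = 0.14
var(-X + Y) = (-1)²·3.04 + (1)²·0.84 + 2·(-1)·(1)·0.14 = 3.6

3.6000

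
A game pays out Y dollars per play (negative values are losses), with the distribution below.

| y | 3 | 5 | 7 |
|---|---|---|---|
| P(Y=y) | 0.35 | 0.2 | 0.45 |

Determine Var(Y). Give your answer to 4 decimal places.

E[Y] = (3)(0.35) + (5)(0.2) + (7)(0.45) = 5.2
E[Y²] = (3)²(0.35) + (5)²(0.2) + (7)²(0.45) = 30.2
Var(Y) = E[Y²] − (E[Y])² = 30.2 − (5.2)² = 3.16

3.1600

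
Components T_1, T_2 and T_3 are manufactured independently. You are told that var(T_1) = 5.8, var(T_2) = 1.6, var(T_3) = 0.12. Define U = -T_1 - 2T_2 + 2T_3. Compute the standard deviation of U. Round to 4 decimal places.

3.5609

By independence, var(U) = (-1)²var(T_1) + (-2)²var(T_2) + (2)²var(T_3)
= (-1)²·5.8 + (-2)²·1.6 + (2)²·0.12 = 12.68
σ(U) = √12.68 ≈ 3.5609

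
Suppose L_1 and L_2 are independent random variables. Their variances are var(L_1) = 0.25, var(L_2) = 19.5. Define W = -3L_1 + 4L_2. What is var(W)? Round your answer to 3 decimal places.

By independence, var(W) = (-3)²var(L_1) + (4)²var(L_2)
= (-3)²·0.25 + (4)²·19.5 = 314.25

314.250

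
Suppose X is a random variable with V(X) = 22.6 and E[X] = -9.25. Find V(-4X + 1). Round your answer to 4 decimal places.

361.6000

V(-4X + 1) = (-4)²·V(X) = 16·22.6 = 361.6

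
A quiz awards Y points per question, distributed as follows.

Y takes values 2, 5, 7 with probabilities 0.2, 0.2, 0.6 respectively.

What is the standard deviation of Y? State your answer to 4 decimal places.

E[Y] = (2)(0.2) + (5)(0.2) + (7)(0.6) = 5.6
E[Y²] = (2)²(0.2) + (5)²(0.2) + (7)²(0.6) = 35.2
Var(Y) = E[Y²] − (E[Y])² = 35.2 − (5.6)² = 3.84
SD(Y) = √3.84 ≈ 1.9596

1.9596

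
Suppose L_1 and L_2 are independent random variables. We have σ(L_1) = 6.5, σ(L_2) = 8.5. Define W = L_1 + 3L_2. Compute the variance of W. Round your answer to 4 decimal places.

692.5000

V(L_1) = 42.25, V(L_2) = 72.25
By independence, V(W) = (1)²V(L_1) + (3)²V(L_2)
= (1)²·42.25 + (3)²·72.25 = 692.5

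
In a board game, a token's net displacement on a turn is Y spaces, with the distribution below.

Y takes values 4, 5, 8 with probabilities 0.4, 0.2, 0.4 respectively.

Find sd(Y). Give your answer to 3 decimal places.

E[Y] = (4)(0.4) + (5)(0.2) + (8)(0.4) = 5.8
E[Y²] = (4)²(0.4) + (5)²(0.2) + (8)²(0.4) = 37
V(Y) = E[Y²] − (E[Y])² = 37 − (5.8)² = 3.36
sd(Y) = √3.36 ≈ 1.833

1.833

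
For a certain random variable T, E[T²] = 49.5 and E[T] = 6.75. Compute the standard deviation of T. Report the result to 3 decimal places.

V(T) = 49.5 − (6.75)² = 3.9375
σ(T) = √3.9375 ≈ 1.984

1.984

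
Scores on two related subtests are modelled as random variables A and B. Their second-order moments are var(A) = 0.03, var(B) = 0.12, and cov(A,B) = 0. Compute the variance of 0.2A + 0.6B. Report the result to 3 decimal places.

var(0.2A + 0.6B) = (0.2)²·var(A) + (0.6)²·var(B) + 2·(0.2)·(0.6)·cov(A,B)
= 0.04·0.03 + 0.36·0.12 + 0.24·0 = 0.0444

0.044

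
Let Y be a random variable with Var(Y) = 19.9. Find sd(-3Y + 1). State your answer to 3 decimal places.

13.383

Var(-3Y + 1) = (-3)²·19.9 = 179.1
sd(-3Y + 1) = √179.1 ≈ 13.383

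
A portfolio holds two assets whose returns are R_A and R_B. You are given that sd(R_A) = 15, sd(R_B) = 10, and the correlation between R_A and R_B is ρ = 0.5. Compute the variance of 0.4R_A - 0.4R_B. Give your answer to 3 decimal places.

Var(R_A) = (15)² = 225;  Var(R_B) = (10)² = 100
Cov(R_A,R_B) = ρ·sd(R_A)·sd(R_B) = 0.5·15·10 = 75
Var(0.4R_A - 0.4R_B) = (0.4)²·Var(R_A) + (-0.4)²·Var(R_B) + 2·(0.4)·(-0.4)·Cov(R_A,R_B)
= 0.16·225 + 0.16·100 + -0.32·75 = 28

28.000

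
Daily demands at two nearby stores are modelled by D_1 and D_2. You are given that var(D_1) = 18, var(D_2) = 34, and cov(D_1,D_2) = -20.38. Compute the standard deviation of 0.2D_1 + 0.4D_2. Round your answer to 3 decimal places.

1.703

var(0.2D_1 + 0.4D_2) = (0.2)²·var(D_1) + (0.4)²·var(D_2) + 2·(0.2)·(0.4)·cov(D_1,D_2)
= 0.04·18 + 0.16·34 + 0.16·-20.38 = 2.8992
σ(0.2D_1 + 0.4D_2) = √2.8992 ≈ 1.703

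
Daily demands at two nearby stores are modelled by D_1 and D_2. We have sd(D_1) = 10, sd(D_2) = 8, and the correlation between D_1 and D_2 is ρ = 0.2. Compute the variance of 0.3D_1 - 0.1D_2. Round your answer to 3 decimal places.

Var(D_1) = (10)² = 100;  Var(D_2) = (8)² = 64
Cov(D_1,D_2) = ρ·sd(D_1)·sd(D_2) = 0.2·10·8 = 16
Var(0.3D_1 - 0.1D_2) = (0.3)²·Var(D_1) + (-0.1)²·Var(D_2) + 2·(0.3)·(-0.1)·Cov(D_1,D_2)
= 0.09·100 + 0.01·64 + -0.06·16 = 8.68

8.680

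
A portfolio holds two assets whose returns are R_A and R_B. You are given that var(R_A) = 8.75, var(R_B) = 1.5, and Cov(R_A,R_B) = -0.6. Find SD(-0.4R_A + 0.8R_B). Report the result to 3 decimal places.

var(-0.4R_A + 0.8R_B) = (-0.4)²·var(R_A) + (0.8)²·var(R_B) + 2·(-0.4)·(0.8)·Cov(R_A,R_B)
= 0.16·8.75 + 0.64·1.5 + -0.64·-0.6 = 2.744
SD(-0.4R_A + 0.8R_B) = √2.744 ≈ 1.657

1.657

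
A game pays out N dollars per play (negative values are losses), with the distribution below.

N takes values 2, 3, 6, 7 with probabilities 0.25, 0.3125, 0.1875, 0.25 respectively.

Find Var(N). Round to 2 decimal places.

4.21

E[N] = (2)(0.25) + (3)(0.3125) + (6)(0.1875) + (7)(0.25) = 4.3125
E[N²] = (2)²(0.25) + (3)²(0.3125) + (6)²(0.1875) + (7)²(0.25) = 22.8125
Var(N) = E[N²] − (E[N])² = 22.8125 − (4.3125)² = 4.21484375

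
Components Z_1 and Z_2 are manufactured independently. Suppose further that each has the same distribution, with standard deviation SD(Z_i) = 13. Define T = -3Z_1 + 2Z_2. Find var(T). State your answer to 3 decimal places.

2197.000

var(Z_i) = (13)² = 169
By independence, var(T) = (-3)²var(Z_1) + (2)²var(Z_2)
= (-3)²·169 + (2)²·169 = 2197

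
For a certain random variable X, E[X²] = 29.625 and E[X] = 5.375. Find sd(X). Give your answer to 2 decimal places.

Var(X) = 29.625 − (5.375)² = 0.734375
sd(X) = √0.734375 ≈ 0.86

0.86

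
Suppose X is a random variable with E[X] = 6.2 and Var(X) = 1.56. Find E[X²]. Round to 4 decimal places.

E[X²] = Var(X) + (E[X])² = 1.56 + (6.2)² = 40

40.0000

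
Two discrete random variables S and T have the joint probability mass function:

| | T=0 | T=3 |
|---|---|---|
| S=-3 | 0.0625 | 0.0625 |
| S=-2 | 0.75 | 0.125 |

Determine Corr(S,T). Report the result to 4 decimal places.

E[S] = -2.125,  E[T] = 0.5625
E[ST] = -1.3125
Cov(S,T) = E[ST] − E[S]E[T] = -1.3125 − (-2.125)(0.5625) = -0.1171875
Var(S) = 0.109375,  Var(T) = 1.37109375
ρ = -0.1171875 / √(0.109375·1.37109375) ≈ -0.3026

-0.3026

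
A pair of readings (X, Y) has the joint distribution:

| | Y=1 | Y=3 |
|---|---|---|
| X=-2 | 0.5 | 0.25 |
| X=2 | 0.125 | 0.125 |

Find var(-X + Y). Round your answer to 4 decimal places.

E[X] = -1,  E[Y] = 1.75,  E[XY] = -1.5
var(X) = 4 − (-1)² = 3;  var(Y) = 4 − (1.75)² = 0.9375
Cov(X,Y) = -1.5 − (-1)(1.75) = 0.25
var(-X + Y) = (-1)²·3 + (1)²·0.9375 + 2·(-1)·(1)·0.25 = 3.4375

3.4375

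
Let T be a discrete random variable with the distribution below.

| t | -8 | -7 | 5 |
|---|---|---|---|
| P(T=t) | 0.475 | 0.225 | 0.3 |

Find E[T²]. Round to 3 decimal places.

48.925

E[T²] = (-8)²(0.475) + (-7)²(0.225) + (5)²(0.3) = 48.925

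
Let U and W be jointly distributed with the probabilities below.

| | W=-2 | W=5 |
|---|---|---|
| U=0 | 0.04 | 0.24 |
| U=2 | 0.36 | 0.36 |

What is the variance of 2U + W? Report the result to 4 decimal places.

E[U] = 1.44,  E[W] = 2.2,  E[UW] = 2.16
Var(U) = 2.88 − (1.44)² = 0.8064;  Var(W) = 16.6 − (2.2)² = 11.76
Cov(U,W) = 2.16 − (1.44)(2.2) = -1.008
Var(2U + W) = (2)²·0.8064 + (1)²·11.76 + 2·(2)·(1)·-1.008 = 10.9536

10.9536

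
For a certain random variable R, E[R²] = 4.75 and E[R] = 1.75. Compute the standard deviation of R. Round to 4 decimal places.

1.2990

Var(R) = 4.75 − (1.75)² = 1.6875
sd(R) = √1.6875 ≈ 1.2990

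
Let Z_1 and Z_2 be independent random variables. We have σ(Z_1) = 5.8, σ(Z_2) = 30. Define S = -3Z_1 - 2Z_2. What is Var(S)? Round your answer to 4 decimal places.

Var(Z_1) = 33.64, Var(Z_2) = 900
By independence, Var(S) = (-3)²Var(Z_1) + (-2)²Var(Z_2)
= (-3)²·33.64 + (-2)²·900 = 3902.76

3902.7600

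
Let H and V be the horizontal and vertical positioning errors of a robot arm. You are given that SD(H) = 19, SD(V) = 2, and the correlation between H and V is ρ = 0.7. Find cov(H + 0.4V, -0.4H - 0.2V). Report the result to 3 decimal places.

Var(H) = (19)² = 361;  Var(V) = (2)² = 4
cov(H,V) = ρ·SD(H)·SD(V) = 0.7·19·2 = 26.6
cov(H + 0.4V, -0.4H - 0.2V) = (1)(-0.4)Var(H) + (0.4)(-0.2)Var(V) + [(1)(-0.2) + (0.4)(-0.4)]cov(H,V)
= -0.4·361 + -0.08·4 + -0.36·26.6 = -154.296

-154.296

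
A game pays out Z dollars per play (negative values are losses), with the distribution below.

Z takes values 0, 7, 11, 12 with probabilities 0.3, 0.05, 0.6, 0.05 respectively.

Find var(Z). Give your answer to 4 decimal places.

25.2475

E[Z] = (0)(0.3) + (7)(0.05) + (11)(0.6) + (12)(0.05) = 7.55
E[Z²] = (0)²(0.3) + (7)²(0.05) + (11)²(0.6) + (12)²(0.05) = 82.25
var(Z) = E[Z²] − (E[Z])² = 82.25 − (7.55)² = 25.2475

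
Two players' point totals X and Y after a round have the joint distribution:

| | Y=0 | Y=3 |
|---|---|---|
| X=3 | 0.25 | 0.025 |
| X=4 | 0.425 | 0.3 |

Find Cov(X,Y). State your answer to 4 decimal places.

E[X] = 3.725,  E[Y] = 0.975
E[XY] = 3.825
Cov(X,Y) = E[XY] − E[X]E[Y] = 3.825 − (3.725)(0.975) = 0.193125

0.1931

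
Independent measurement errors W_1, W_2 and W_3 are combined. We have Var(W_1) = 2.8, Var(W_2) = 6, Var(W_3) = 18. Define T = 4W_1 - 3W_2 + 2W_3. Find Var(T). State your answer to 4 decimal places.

170.8000

By independence, Var(T) = (4)²Var(W_1) + (-3)²Var(W_2) + (2)²Var(W_3)
= (4)²·2.8 + (-3)²·6 + (2)²·18 = 170.8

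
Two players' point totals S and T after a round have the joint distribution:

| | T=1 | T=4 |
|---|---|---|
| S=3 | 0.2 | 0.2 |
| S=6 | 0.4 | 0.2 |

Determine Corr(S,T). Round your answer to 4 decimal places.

E[S] = 4.8,  E[T] = 2.2
E[ST] = 10.2
Cov(S,T) = E[ST] − E[S]E[T] = 10.2 − (4.8)(2.2) = -0.36
var(S) = 2.16,  var(T) = 2.16
ρ = -0.36 / √(2.16·2.16) ≈ -0.1667

-0.1667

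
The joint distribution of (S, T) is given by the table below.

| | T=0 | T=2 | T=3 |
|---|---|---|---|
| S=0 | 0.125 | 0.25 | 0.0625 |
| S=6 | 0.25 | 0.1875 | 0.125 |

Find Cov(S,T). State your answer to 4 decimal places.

E[S] = 3.375,  E[T] = 1.4375
E[ST] = 4.5
Cov(S,T) = E[ST] − E[S]E[T] = 4.5 − (3.375)(1.4375) = -0.3515625

-0.3516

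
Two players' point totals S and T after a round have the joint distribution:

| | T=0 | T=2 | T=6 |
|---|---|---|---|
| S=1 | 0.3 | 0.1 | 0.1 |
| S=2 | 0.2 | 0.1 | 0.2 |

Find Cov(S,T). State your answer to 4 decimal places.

0.3000

E[S] = 1.5,  E[T] = 2.2
E[ST] = 3.6
Cov(S,T) = E[ST] − E[S]E[T] = 3.6 − (1.5)(2.2) = 0.3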